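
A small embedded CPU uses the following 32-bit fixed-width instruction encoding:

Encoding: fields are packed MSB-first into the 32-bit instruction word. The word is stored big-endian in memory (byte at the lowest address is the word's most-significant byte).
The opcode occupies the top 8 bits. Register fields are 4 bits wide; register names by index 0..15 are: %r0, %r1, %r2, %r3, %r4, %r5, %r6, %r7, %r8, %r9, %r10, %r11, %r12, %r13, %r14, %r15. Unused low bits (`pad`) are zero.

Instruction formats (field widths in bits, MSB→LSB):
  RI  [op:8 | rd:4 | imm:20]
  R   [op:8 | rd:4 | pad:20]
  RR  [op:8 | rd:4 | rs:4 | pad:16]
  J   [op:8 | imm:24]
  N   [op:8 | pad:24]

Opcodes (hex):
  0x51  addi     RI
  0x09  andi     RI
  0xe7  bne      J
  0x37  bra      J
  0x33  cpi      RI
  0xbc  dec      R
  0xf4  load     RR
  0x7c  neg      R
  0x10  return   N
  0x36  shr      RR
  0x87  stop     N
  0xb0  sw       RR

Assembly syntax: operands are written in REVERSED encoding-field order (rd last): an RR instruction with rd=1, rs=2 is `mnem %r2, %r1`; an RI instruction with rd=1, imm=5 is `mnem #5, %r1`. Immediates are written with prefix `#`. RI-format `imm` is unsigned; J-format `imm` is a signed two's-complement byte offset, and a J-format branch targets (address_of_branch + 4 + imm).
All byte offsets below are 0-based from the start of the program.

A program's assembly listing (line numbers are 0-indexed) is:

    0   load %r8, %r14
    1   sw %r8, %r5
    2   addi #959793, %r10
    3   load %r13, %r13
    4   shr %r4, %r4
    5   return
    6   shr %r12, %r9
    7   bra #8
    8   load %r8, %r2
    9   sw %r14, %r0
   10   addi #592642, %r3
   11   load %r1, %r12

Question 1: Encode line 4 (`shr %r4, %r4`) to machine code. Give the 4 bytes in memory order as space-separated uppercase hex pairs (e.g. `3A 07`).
line 4 (shr): pack op=0x36:8|rd=4:4|rs=4:4|pad=0:16 = 0x36440000; big→ 36 44 00 00

36 44 00 00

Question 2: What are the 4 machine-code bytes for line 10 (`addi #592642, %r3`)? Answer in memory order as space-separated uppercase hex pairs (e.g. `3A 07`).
51 39 0B 02

L10: addi op=0x51:8|rd=3:4|imm=592642:20 ⇒ 0x51390b02 ⇒ big 51 39 0b 02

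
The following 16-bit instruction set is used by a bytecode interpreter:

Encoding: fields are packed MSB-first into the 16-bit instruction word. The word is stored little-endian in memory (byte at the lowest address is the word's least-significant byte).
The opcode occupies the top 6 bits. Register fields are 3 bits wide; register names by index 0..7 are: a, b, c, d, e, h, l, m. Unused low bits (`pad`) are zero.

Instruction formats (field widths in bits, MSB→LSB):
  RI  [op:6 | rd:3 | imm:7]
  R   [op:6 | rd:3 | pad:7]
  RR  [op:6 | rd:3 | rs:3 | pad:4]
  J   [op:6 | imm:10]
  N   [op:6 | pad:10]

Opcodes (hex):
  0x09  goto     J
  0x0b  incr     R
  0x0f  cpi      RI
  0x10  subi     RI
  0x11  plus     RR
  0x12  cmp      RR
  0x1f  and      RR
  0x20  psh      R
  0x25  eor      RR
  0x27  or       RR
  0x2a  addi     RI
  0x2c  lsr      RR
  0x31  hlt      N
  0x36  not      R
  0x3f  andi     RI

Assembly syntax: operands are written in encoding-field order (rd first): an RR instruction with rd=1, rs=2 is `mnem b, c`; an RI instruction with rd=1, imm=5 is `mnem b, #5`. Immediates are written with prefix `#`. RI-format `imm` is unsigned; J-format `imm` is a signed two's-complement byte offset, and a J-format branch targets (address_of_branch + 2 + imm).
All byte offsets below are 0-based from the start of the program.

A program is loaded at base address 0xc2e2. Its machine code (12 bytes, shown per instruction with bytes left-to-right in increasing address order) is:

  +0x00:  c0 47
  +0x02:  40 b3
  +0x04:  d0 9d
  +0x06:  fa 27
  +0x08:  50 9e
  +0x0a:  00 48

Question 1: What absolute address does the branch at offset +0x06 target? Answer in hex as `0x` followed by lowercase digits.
0xc2e4

@+06  little-endian(fa 27) = 0x27fa
  opcode bits[15:10]=0x9: goto/J
  imm@[9:0]=0x3fa (s10→-6) ⇒ #-6
  target = base 0xc2e2 + off 0x06 + 2 + imm -6 = 0xc2e4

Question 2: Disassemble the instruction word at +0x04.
[04] d0 9d → 0x9dd0
  opcode bits[15:10]=0x27: or/RR
  [9:7] rd=3 = d
  [6:4] rs=5 = h

or d, h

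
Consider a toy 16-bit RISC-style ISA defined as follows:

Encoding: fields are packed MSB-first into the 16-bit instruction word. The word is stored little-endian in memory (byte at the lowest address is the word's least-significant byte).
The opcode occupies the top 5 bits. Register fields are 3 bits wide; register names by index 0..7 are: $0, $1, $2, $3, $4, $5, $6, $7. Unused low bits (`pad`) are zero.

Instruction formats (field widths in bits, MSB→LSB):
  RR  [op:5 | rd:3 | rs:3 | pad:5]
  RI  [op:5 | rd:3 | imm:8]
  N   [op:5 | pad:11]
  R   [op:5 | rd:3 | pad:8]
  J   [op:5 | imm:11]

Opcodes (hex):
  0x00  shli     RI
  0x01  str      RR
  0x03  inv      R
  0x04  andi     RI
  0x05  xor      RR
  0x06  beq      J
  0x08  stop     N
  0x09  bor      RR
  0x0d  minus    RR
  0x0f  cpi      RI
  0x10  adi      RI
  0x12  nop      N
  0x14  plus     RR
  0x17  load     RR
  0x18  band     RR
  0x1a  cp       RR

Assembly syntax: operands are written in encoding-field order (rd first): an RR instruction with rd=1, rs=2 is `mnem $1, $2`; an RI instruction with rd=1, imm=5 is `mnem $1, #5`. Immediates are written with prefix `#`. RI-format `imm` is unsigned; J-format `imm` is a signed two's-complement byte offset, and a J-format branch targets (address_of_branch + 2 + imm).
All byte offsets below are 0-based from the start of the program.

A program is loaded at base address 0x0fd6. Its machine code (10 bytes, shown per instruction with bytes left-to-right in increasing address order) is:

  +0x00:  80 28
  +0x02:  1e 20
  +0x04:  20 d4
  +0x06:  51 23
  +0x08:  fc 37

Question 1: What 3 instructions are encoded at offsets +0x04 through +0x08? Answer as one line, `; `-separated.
cp $4, $1; andi $3, #81; beq #-4

[04] 20 d4 → 0xd420
  op=0xd420>>11=0x1a ⇒ cp (RR)
  [10:8] rd=4 = $4
  [7:5] rs=1 = $1
[06] 51 23 → 0x2351
  op=0x2351>>11=0x4 ⇒ andi (RI)
  [10:8] rd=3 = $3
  [7:0] imm=81 = #81
[08] fc 37 → 0x37fc
  op=0x37fc>>11=0x6 ⇒ beq (J)
  [10:0] imm=2044 (s11→-4) = #-4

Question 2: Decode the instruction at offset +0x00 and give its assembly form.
xor $0, $4

@+00  little-endian(80 28) = 0x2880
  opcode bits[15:11]=0x5: xor/RR
  rd: (w>>8)&0x7=0x0 → $0
  rs: (w>>5)&0x7=0x4 → $4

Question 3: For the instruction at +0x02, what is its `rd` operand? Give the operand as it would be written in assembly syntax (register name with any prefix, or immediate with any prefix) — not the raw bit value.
$0

@+02  little-endian(1e 20) = 0x201e
  opcode bits[15:11]=0x4: andi/RI
  rd@[10:8]=0x0 ⇒ $0
  imm@[7:0]=0x1e ⇒ #30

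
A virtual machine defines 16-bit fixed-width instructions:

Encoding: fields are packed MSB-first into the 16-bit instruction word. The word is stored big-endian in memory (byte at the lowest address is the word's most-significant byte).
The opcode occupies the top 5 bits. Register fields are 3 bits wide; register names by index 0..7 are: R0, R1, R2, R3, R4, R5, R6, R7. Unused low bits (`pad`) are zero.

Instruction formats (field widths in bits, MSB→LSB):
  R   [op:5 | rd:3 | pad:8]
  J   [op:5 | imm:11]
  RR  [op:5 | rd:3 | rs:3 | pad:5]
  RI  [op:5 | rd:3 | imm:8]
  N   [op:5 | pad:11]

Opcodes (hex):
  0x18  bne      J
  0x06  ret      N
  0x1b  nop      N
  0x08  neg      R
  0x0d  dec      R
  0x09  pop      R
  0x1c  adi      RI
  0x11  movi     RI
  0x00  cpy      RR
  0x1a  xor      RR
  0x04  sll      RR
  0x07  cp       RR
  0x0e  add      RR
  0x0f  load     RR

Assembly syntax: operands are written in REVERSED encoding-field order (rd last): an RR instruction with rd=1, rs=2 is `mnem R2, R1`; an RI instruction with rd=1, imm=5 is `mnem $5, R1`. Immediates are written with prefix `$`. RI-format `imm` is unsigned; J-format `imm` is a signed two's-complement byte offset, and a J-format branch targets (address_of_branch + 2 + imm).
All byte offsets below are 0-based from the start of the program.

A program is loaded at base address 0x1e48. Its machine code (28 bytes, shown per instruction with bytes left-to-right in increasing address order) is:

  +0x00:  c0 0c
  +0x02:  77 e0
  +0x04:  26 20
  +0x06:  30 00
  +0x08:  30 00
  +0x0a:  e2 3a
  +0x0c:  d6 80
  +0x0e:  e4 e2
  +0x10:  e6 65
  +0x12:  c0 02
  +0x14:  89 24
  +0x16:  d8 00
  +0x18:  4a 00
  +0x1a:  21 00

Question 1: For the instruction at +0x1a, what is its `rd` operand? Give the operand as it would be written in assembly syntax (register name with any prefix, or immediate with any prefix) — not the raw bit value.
R1

off 0x1a: read 21 00 as big → 0x2100
  opcode bits[15:11]=0x4: sll/RR
  rd@[10:8]=0x1 ⇒ R1
  rs@[7:5]=0x0 ⇒ R0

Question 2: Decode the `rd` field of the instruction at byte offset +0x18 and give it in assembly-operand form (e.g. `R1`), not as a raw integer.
R2

@+18  big-endian(4a 00) = 0x4a00
  opcode bits[15:11]=0x9: pop/R
  rd: (w>>8)&0x7=0x2 → R2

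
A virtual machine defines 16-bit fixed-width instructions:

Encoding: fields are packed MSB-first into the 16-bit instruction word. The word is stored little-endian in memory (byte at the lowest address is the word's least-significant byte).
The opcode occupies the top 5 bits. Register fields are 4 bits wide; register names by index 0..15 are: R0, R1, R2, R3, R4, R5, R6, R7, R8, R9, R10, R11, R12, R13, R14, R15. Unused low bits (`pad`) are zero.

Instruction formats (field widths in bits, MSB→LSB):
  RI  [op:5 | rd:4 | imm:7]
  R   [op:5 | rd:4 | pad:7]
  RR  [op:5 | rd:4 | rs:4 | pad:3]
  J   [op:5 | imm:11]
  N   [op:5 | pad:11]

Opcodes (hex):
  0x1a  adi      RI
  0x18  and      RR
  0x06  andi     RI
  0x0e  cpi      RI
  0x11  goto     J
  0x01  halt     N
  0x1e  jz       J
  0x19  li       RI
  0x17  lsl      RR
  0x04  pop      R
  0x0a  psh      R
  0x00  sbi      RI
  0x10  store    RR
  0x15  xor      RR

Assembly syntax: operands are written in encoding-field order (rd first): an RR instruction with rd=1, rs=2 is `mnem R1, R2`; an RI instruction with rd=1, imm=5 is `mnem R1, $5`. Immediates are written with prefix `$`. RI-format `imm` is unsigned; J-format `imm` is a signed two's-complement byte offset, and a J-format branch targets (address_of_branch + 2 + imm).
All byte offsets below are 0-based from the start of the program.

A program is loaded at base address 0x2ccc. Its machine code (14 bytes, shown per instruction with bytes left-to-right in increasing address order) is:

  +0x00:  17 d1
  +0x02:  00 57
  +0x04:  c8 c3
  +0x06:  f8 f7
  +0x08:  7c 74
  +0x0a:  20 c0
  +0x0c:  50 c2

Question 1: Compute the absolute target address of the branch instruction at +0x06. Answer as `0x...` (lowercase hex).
@+06  little-endian(f8 f7) = 0xf7f8
  opcode bits[15:11]=0x1e: jz/J
  imm: (w>>0)&0x7ff=0x7f8 (s11→-8) → $-8
  target = base 0x2ccc + off 0x06 + 2 + imm -8 = 0x2ccc

0x2ccc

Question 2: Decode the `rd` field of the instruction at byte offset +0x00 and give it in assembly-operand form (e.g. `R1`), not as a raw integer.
R2

off 0x00: read 17 d1 as little → 0xd117
  opcode bits[15:11]=0x1a: adi/RI
  rd: (w>>7)&0xf=0x2 → R2
  imm: (w>>0)&0x7f=0x17 → $23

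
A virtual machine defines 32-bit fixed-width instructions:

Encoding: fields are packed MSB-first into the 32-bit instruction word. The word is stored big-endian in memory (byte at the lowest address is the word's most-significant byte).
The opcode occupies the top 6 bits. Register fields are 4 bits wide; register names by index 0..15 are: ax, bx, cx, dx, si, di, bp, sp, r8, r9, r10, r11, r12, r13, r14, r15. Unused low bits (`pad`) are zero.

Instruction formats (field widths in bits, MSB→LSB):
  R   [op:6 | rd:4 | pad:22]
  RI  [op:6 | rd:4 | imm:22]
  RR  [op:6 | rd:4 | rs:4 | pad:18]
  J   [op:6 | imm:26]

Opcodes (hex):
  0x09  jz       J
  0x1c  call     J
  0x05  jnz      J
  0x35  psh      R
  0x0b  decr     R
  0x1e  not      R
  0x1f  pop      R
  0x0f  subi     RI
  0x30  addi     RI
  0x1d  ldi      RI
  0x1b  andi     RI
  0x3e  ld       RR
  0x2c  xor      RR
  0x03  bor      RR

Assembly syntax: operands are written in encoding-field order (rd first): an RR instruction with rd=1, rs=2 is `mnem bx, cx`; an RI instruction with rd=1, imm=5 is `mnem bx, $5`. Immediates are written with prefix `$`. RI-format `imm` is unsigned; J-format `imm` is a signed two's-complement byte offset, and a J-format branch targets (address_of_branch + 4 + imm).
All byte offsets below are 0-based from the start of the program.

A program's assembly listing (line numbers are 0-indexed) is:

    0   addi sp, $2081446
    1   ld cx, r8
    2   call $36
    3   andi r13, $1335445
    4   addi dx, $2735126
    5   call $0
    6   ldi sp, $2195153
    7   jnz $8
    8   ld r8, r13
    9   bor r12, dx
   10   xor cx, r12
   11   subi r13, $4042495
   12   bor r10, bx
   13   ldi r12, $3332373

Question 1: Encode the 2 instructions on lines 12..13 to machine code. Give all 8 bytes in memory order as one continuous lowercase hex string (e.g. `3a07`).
line 12 (bor): pack op=0x3:6|rd=10:4|rs=1:4|pad=0:18 = 0x0e840000; big→ 0e 84 00 00
line 13 (ldi): pack op=0x1d:6|rd=12:4|imm=3332373:22 = 0x7732d915; big→ 77 32 d9 15

0e8400007732d915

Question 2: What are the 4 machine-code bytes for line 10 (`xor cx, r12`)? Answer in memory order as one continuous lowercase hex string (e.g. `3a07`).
line 10 (xor): pack op=0x2c:6|rd=2:4|rs=12:4|pad=0:18 = 0xb0b00000; big→ b0 b0 00 00

b0b00000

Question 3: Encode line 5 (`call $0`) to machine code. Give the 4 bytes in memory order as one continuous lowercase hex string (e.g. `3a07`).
L5: call op=0x1c:6|imm=0:26 ⇒ 0x70000000 ⇒ big 70 00 00 00

70000000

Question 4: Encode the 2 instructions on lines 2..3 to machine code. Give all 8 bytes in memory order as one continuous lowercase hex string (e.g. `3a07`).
700000246f546095

line 2 (call): pack op=0x1c:6|imm=36:26 = 0x70000024; big→ 70 00 00 24
line 3 (andi): pack op=0x1b:6|rd=13:4|imm=1335445:22 = 0x6f546095; big→ 6f 54 60 95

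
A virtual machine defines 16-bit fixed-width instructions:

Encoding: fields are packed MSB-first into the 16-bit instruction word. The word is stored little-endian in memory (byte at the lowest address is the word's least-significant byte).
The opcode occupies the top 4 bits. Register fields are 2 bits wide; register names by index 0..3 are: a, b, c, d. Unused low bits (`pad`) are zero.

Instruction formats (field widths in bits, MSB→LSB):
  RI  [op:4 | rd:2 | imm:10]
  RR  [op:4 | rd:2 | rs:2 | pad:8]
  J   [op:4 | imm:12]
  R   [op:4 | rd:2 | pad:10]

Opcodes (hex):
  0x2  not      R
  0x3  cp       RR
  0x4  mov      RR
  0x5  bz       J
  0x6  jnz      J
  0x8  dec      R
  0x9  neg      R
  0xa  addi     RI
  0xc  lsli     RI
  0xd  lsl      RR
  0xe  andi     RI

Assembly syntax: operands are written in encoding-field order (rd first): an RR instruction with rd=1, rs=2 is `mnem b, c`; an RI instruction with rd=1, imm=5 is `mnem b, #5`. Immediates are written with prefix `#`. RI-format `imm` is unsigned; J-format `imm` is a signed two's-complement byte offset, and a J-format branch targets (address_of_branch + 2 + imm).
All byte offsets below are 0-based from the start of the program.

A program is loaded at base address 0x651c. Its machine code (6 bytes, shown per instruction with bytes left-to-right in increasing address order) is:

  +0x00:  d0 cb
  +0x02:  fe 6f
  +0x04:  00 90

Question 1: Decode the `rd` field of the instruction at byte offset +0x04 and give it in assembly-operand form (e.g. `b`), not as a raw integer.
@+04  little-endian(00 90) = 0x9000
  op=0x9000>>12=0x9 ⇒ neg (R)
  [11:10] rd=0 = a

a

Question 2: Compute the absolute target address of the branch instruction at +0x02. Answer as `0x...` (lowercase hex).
0x651e

+0x02: fe 6f ⇒ word 0x6ffe (little)
  op=0x6ffe>>12=0x6 ⇒ jnz (J)
  [11:0] imm=4094 (s12→-2) = #-2
  target = base 0x651c + off 0x02 + 2 + imm -2 = 0x651e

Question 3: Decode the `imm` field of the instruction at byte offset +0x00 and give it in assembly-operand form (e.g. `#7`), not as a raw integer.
#976

[00] d0 cb → 0xcbd0
  opcode bits[15:12]=0xc: lsli/RI
  rd: (w>>10)&0x3=0x2 → c
  imm: (w>>0)&0x3ff=0x3d0 → #976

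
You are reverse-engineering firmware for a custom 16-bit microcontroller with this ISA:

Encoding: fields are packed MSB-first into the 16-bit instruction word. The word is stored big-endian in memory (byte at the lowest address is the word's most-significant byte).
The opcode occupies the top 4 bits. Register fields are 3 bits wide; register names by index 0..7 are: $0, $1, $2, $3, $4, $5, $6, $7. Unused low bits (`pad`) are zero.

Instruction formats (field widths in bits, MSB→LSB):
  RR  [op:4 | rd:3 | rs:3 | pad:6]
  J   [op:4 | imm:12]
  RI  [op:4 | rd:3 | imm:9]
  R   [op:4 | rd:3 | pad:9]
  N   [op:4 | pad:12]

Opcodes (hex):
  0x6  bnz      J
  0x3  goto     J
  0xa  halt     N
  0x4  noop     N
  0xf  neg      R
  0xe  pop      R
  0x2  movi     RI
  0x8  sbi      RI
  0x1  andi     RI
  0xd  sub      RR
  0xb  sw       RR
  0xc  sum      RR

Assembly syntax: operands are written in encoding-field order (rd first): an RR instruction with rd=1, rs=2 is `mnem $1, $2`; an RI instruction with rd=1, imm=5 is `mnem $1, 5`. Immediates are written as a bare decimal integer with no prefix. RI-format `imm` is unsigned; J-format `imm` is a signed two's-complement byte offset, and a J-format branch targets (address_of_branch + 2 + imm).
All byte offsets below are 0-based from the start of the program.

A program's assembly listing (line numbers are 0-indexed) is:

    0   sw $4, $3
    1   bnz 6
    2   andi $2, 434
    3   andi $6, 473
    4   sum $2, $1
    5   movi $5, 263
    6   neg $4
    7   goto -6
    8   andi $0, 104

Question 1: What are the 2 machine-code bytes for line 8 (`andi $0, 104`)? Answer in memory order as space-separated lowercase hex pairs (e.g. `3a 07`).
L8: andi op=0x1:4|rd=0:3|imm=104:9 ⇒ 0x1068 ⇒ big 10 68

10 68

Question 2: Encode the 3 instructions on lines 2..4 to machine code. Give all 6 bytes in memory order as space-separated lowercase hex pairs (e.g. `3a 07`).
15 b2 1d d9 c4 40

L2: andi op=0x1:4|rd=2:3|imm=434:9 ⇒ 0x15b2 ⇒ big 15 b2
L3: andi op=0x1:4|rd=6:3|imm=473:9 ⇒ 0x1dd9 ⇒ big 1d d9
L4: sum op=0xc:4|rd=2:3|rs=1:3|pad=0:6 ⇒ 0xc440 ⇒ big c4 40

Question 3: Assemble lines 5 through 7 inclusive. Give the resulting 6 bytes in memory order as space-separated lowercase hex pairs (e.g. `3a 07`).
L5: movi op=0x2:4|rd=5:3|imm=263:9 ⇒ 0x2b07 ⇒ big 2b 07
L6: neg op=0xf:4|rd=4:3|pad=0:9 ⇒ 0xf800 ⇒ big f8 00
L7: goto op=0x3:4|imm=-6:12 ⇒ 0x3ffa ⇒ big 3f fa

2b 07 f8 00 3f fa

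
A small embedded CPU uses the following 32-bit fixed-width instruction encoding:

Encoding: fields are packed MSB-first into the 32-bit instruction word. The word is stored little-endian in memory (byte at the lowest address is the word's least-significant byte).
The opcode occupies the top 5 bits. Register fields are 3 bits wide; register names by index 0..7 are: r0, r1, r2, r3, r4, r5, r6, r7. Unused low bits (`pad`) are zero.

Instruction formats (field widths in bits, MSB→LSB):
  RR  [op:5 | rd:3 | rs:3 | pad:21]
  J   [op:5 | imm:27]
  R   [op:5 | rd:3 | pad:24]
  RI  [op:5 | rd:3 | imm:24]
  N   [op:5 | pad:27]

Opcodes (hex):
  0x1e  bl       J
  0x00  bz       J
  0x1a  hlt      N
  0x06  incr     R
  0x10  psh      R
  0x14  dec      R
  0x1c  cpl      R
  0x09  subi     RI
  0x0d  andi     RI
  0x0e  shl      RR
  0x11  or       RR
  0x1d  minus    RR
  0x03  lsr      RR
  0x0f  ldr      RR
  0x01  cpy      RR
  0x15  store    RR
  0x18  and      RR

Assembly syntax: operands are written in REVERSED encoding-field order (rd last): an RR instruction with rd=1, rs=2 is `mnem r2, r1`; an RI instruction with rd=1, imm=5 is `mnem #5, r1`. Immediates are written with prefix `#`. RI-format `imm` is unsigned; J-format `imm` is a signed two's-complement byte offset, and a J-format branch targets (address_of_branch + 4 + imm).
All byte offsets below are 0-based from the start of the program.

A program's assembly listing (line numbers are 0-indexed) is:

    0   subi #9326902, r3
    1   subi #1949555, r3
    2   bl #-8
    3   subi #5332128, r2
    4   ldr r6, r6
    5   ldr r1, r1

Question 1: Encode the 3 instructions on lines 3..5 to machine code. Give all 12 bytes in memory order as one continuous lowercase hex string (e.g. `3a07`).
3. subi fields op=0x9:5|rd=2:3|imm=5332128:24 → word 4a515ca0h → a0 5c 51 4a
4. ldr fields op=0xf:5|rd=6:3|rs=6:3|pad=0:21 → word 7ec00000h → 00 00 c0 7e
5. ldr fields op=0xf:5|rd=1:3|rs=1:3|pad=0:21 → word 79200000h → 00 00 20 79

a05c514a0000c07e00002079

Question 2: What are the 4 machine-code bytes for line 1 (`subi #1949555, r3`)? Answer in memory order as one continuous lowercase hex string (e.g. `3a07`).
1. subi fields op=0x9:5|rd=3:3|imm=1949555:24 → word 4b1dbf73h → 73 bf 1d 4b

73bf1d4b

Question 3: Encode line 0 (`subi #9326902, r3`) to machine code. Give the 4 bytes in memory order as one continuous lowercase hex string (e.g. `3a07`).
0. subi fields op=0x9:5|rd=3:3|imm=9326902:24 → word 4b8e5136h → 36 51 8e 4b

36518e4b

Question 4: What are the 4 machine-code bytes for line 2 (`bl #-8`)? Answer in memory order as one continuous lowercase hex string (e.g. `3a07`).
L2: bl op=0x1e:5|imm=-8:27 ⇒ 0xf7fffff8 ⇒ little f8 ff ff f7

f8fffff7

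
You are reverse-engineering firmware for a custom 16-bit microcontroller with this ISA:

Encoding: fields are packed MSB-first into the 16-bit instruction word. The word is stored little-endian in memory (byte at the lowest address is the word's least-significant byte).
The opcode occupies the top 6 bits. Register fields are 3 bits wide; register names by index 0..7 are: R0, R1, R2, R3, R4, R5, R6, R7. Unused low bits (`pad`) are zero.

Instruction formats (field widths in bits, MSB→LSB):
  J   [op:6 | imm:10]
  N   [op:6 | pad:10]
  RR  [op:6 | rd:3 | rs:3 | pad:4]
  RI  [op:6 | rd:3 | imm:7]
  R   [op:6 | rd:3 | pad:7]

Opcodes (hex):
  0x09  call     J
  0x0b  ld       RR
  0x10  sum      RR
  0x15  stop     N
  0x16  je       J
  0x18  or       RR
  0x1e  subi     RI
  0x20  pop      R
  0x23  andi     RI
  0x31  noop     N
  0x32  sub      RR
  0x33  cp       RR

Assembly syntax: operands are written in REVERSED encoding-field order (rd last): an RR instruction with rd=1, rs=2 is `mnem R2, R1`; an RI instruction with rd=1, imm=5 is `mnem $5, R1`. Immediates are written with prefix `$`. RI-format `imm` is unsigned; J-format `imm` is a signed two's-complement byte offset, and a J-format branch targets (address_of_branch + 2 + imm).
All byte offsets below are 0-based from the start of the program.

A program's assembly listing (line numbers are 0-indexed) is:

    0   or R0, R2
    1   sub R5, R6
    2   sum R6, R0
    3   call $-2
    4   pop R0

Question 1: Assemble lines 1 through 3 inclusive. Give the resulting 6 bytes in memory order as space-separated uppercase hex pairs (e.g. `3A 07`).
1. sub fields op=0x32:6|rd=6:3|rs=5:3|pad=0:4 → word cb50h → 50 cb
2. sum fields op=0x10:6|rd=0:3|rs=6:3|pad=0:4 → word 4060h → 60 40
3. call fields op=0x9:6|imm=-2:10 → word 27feh → fe 27

50 CB 60 40 FE 27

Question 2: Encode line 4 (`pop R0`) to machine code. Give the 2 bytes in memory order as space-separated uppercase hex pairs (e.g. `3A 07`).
00 80

4. pop fields op=0x20:6|rd=0:3|pad=0:7 → word 8000h → 00 80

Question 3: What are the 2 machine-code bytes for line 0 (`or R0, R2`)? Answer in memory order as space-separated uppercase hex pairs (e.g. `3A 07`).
00 61

0. or fields op=0x18:6|rd=2:3|rs=0:3|pad=0:4 → word 6100h → 00 61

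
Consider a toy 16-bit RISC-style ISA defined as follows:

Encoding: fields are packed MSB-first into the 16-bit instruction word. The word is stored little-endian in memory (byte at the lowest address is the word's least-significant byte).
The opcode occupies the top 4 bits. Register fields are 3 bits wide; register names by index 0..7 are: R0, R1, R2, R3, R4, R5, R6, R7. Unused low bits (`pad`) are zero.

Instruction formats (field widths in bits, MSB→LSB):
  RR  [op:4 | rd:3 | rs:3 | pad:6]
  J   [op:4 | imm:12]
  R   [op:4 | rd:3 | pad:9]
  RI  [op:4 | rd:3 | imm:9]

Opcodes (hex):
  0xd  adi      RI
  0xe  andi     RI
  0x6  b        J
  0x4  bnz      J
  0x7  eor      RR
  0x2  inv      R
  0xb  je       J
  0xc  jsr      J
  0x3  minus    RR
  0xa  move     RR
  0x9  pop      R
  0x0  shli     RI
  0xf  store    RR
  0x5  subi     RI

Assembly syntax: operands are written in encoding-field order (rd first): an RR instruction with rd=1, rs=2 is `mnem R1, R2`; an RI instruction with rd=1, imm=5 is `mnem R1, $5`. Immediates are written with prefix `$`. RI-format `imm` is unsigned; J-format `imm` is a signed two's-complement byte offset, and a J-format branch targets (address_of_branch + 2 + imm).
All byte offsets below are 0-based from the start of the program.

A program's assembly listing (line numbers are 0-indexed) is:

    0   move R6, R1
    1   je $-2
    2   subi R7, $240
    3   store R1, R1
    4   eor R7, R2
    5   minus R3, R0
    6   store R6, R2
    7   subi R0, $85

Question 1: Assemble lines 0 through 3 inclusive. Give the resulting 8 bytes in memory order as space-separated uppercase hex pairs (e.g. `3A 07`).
40 AC FE BF F0 5E 40 F2

L0: move op=0xa:4|rd=6:3|rs=1:3|pad=0:6 ⇒ 0xac40 ⇒ little 40 ac
L1: je op=0xb:4|imm=-2:12 ⇒ 0xbffe ⇒ little fe bf
L2: subi op=0x5:4|rd=7:3|imm=240:9 ⇒ 0x5ef0 ⇒ little f0 5e
L3: store op=0xf:4|rd=1:3|rs=1:3|pad=0:6 ⇒ 0xf240 ⇒ little 40 f2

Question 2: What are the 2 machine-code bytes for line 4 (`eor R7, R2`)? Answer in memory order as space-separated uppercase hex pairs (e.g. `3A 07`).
80 7E

line 4 (eor): pack op=0x7:4|rd=7:3|rs=2:3|pad=0:6 = 0x7e80; little→ 80 7e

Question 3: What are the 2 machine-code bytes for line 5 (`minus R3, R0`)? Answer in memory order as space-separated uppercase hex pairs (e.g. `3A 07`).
00 36

L5: minus op=0x3:4|rd=3:3|rs=0:3|pad=0:6 ⇒ 0x3600 ⇒ little 00 36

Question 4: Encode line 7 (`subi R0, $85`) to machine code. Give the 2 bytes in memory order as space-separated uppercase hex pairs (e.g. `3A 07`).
55 50

L7: subi op=0x5:4|rd=0:3|imm=85:9 ⇒ 0x5055 ⇒ little 55 50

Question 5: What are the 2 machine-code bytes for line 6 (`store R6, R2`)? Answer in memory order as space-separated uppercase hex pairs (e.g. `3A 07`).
6. store fields op=0xf:4|rd=6:3|rs=2:3|pad=0:6 → word fc80h → 80 fc

80 FC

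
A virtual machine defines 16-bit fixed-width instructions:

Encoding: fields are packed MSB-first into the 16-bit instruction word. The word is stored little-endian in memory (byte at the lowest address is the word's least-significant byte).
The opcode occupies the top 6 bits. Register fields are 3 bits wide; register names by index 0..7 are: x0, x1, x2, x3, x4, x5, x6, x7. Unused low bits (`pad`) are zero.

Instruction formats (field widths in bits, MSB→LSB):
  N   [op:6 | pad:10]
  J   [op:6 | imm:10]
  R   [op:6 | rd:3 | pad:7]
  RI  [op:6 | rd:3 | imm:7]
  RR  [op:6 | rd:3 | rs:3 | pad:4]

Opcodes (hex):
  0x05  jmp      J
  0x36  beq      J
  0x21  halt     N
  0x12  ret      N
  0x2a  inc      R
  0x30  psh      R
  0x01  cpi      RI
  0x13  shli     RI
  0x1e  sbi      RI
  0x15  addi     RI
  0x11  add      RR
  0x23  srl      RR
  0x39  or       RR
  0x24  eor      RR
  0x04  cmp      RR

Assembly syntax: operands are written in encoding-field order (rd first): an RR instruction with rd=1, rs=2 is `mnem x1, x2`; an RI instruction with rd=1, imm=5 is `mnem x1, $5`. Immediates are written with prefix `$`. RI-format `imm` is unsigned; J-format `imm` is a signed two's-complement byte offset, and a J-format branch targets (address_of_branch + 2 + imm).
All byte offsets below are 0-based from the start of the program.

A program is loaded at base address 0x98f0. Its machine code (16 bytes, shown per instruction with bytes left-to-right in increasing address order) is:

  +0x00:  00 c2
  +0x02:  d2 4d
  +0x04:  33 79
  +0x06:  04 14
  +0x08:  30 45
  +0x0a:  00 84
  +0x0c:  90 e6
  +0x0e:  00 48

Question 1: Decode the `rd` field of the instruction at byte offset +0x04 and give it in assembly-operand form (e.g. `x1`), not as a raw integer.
[04] 33 79 → 0x7933
  top 6b → 0x1e → sbi [RI]
  rd@[9:7]=0x2 ⇒ x2
  imm@[6:0]=0x33 ⇒ $51

x2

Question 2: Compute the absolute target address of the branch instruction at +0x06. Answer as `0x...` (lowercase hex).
0x98fc

off 0x06: read 04 14 as little → 0x1404
  opcode bits[15:10]=0x5: jmp/J
  [9:0] imm=4 = $4
  target = base 0x98f0 + off 0x06 + 2 + imm 4 = 0x98fc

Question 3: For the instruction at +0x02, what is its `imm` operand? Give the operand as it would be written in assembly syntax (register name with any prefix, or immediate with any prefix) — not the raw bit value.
$82

@+02  little-endian(d2 4d) = 0x4dd2
  top 6b → 0x13 → shli [RI]
  [9:7] rd=3 = x3
  [6:0] imm=82 = $82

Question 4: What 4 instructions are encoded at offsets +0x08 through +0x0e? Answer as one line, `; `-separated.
[08] 30 45 → 0x4530
  op=0x4530>>10=0x11 ⇒ add (RR)
  [9:7] rd=2 = x2
  [6:4] rs=3 = x3
[0a] 00 84 → 0x8400
  op=0x8400>>10=0x21 ⇒ halt (N)
[0c] 90 e6 → 0xe690
  op=0xe690>>10=0x39 ⇒ or (RR)
  [9:7] rd=5 = x5
  [6:4] rs=1 = x1
[0e] 00 48 → 0x4800
  op=0x4800>>10=0x12 ⇒ ret (N)

add x2, x3; halt; or x5, x1; ret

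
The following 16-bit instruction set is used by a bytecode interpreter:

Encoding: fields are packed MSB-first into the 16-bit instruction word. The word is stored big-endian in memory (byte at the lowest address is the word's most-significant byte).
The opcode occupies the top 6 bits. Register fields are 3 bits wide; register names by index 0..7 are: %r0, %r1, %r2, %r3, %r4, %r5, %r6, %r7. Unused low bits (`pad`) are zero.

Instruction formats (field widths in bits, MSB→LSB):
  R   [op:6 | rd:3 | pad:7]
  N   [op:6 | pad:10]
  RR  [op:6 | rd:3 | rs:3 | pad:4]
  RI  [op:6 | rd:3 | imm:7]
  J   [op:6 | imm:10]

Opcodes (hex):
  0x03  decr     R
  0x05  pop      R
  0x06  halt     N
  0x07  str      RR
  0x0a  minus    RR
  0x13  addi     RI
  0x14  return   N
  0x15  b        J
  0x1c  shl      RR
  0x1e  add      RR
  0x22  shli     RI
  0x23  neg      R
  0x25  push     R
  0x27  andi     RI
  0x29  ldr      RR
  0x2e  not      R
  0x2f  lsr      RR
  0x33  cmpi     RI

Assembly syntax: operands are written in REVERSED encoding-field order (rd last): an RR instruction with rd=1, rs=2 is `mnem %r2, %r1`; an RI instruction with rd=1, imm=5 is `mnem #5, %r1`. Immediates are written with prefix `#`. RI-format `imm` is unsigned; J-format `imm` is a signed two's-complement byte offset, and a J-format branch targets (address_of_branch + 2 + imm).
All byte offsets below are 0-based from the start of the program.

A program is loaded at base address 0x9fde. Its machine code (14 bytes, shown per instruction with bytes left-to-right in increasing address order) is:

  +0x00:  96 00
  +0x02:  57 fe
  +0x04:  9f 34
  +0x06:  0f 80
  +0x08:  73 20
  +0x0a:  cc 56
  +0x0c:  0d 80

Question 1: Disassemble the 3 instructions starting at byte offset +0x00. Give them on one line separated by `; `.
push %r4; b #-2; andi #52, %r6

[00] 96 00 → 0x9600
  top 6b → 0x25 → push [R]
  rd@[9:7]=0x4 ⇒ %r4
[02] 57 fe → 0x57fe
  top 6b → 0x15 → b [J]
  imm@[9:0]=0x3fe (s10→-2) ⇒ #-2
[04] 9f 34 → 0x9f34
  top 6b → 0x27 → andi [RI]
  rd@[9:7]=0x6 ⇒ %r6
  imm@[6:0]=0x34 ⇒ #52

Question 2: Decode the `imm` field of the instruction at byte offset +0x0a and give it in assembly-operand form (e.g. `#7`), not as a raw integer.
#86

[0a] cc 56 → 0xcc56
  top 6b → 0x33 → cmpi [RI]
  [9:7] rd=0 = %r0
  [6:0] imm=86 = #86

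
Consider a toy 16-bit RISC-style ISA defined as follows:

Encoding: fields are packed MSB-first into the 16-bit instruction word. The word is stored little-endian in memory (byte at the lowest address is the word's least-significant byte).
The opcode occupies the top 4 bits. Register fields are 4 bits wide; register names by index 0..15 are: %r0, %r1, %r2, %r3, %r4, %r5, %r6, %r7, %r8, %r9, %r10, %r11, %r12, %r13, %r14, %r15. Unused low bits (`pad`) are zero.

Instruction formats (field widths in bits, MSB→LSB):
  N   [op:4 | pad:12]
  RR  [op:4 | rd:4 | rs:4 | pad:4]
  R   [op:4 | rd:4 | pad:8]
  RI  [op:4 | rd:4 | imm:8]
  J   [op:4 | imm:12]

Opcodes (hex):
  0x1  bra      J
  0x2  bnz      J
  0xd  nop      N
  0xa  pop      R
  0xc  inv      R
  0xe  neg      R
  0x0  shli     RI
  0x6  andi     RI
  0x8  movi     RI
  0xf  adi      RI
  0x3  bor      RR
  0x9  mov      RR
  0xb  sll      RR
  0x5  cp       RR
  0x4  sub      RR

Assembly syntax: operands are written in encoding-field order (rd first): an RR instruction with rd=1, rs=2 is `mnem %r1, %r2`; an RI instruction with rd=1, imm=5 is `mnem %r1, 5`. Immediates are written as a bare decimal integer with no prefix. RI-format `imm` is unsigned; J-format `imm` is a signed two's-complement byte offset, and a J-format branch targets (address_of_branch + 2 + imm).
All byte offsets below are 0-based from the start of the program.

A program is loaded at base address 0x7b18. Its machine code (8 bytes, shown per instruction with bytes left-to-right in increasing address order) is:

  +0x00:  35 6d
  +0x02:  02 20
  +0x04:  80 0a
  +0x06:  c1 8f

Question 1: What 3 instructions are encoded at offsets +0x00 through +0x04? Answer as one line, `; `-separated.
off 0x00: read 35 6d as little → 0x6d35
  top 4b → 0x6 → andi [RI]
  rd: (w>>8)&0xf=0xd → %r13
  imm: (w>>0)&0xff=0x35 → 53
off 0x02: read 02 20 as little → 0x2002
  top 4b → 0x2 → bnz [J]
  imm: (w>>0)&0xfff=0x2 → 2
off 0x04: read 80 0a as little → 0x0a80
  top 4b → 0x0 → shli [RI]
  rd: (w>>8)&0xf=0xa → %r10
  imm: (w>>0)&0xff=0x80 → 128

andi %r13, 53; bnz 2; shli %r10, 128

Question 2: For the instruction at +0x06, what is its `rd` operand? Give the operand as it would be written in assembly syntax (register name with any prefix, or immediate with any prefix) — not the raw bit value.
%r15

+0x06: c1 8f ⇒ word 0x8fc1 (little)
  op=0x8fc1>>12=0x8 ⇒ movi (RI)
  rd: (w>>8)&0xf=0xf → %r15
  imm: (w>>0)&0xff=0xc1 → 193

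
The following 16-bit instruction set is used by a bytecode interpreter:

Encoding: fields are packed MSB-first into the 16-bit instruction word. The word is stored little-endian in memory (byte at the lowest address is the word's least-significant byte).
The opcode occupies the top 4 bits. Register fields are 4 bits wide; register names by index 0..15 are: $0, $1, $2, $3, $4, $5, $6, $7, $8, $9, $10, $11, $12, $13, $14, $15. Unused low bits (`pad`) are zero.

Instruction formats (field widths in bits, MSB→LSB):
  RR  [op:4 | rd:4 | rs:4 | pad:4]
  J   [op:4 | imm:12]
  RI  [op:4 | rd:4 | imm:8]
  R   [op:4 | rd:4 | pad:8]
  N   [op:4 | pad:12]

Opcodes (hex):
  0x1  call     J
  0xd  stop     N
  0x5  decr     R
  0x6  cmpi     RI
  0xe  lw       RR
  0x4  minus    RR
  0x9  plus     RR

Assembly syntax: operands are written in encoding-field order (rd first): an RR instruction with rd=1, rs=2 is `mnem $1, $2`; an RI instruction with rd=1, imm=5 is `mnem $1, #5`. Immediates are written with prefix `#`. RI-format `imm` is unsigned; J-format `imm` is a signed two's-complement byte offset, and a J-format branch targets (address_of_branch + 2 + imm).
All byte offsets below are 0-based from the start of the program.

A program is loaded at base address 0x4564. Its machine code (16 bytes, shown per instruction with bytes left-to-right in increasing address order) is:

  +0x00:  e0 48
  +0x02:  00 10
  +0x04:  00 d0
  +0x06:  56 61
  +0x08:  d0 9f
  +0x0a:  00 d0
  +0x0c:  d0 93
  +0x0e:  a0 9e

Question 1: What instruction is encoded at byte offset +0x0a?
stop

[0a] 00 d0 → 0xd000
  op=0xd000>>12=0xd ⇒ stop (N)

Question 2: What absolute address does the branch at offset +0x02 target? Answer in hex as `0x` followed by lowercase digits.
@+02  little-endian(00 10) = 0x1000
  opcode bits[15:12]=0x1: call/J
  imm: (w>>0)&0xfff=0x0 → #0
  target = base 0x4564 + off 0x02 + 2 + imm 0 = 0x4568

0x4568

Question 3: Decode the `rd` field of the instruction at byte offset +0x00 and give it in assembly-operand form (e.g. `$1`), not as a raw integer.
[00] e0 48 → 0x48e0
  op=0x48e0>>12=0x4 ⇒ minus (RR)
  rd@[11:8]=0x8 ⇒ $8
  rs@[7:4]=0xe ⇒ $14

$8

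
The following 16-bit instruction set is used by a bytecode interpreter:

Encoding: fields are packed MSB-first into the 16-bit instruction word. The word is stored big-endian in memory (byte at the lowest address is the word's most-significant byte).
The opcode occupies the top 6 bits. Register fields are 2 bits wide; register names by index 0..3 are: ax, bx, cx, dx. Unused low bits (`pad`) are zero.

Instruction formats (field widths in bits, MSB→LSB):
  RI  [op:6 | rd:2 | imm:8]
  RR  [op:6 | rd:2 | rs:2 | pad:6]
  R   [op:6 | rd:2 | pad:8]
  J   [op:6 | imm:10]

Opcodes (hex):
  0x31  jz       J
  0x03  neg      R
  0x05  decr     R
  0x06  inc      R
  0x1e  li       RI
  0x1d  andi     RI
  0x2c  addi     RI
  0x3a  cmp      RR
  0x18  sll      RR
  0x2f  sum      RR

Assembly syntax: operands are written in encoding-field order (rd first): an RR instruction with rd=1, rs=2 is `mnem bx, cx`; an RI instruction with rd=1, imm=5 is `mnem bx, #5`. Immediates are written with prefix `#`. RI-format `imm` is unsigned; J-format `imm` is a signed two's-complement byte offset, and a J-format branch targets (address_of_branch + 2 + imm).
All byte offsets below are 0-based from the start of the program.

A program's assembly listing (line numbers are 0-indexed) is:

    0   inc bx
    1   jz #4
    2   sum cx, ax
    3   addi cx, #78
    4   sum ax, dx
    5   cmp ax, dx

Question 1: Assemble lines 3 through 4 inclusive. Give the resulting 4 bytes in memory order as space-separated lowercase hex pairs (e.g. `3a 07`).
b2 4e bc c0

L3: addi op=0x2c:6|rd=2:2|imm=78:8 ⇒ 0xb24e ⇒ big b2 4e
L4: sum op=0x2f:6|rd=0:2|rs=3:2|pad=0:6 ⇒ 0xbcc0 ⇒ big bc c0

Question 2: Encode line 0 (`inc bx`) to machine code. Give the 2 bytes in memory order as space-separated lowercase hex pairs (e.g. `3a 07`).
L0: inc op=0x6:6|rd=1:2|pad=0:8 ⇒ 0x1900 ⇒ big 19 00

19 00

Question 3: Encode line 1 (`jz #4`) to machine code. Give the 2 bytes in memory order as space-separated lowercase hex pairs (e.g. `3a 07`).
c4 04

1. jz fields op=0x31:6|imm=4:10 → word c404h → c4 04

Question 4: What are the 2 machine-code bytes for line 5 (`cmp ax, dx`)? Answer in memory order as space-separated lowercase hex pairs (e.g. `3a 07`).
e8 c0

5. cmp fields op=0x3a:6|rd=0:2|rs=3:2|pad=0:6 → word e8c0h → e8 c0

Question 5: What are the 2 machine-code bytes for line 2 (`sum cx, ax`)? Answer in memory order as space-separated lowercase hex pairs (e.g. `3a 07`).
be 00

2. sum fields op=0x2f:6|rd=2:2|rs=0:2|pad=0:6 → word be00h → be 00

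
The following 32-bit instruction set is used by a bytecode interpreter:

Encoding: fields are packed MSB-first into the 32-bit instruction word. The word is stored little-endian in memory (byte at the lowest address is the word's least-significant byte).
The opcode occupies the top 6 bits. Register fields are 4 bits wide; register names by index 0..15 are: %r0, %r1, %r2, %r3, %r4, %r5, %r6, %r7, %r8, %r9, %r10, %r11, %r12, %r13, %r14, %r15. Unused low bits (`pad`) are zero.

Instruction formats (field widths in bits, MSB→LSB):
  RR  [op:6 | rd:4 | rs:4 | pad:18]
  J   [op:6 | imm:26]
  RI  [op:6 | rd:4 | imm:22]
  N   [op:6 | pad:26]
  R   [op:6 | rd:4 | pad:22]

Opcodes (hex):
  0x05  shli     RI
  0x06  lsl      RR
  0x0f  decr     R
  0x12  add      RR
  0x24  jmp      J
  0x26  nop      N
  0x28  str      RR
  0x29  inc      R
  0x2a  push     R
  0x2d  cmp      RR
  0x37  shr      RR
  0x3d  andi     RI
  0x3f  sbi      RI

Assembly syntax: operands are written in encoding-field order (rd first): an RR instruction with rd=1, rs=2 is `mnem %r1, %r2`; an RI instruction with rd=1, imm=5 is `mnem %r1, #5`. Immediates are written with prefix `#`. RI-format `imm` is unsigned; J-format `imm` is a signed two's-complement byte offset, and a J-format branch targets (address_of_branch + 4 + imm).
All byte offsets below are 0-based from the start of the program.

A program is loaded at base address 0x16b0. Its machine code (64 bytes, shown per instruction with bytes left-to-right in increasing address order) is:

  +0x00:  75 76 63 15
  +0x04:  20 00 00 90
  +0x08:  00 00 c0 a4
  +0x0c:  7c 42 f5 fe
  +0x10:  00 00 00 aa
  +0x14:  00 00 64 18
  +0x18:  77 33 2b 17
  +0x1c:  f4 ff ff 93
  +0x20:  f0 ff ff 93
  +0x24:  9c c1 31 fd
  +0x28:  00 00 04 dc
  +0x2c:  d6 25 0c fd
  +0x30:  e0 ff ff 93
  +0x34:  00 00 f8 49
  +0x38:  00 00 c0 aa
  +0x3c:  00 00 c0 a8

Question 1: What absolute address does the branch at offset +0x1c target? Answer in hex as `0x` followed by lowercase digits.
[1c] f4 ff ff 93 → 0x93fffff4
  opcode bits[31:26]=0x24: jmp/J
  imm@[25:0]=0x3fffff4 (s26→-12) ⇒ #-12
  target = base 0x16b0 + off 0x1c + 4 + imm -12 = 0x16c4

0x16c4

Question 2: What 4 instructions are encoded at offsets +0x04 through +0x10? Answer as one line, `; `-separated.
jmp #32; inc %r3; sbi %r11, #3490428; push %r8

off 0x04: read 20 00 00 90 as little → 0x90000020
  top 6b → 0x24 → jmp [J]
  imm: (w>>0)&0x3ffffff=0x20 → #32
off 0x08: read 00 00 c0 a4 as little → 0xa4c00000
  top 6b → 0x29 → inc [R]
  rd: (w>>22)&0xf=0x3 → %r3
off 0x0c: read 7c 42 f5 fe as little → 0xfef5427c
  top 6b → 0x3f → sbi [RI]
  rd: (w>>22)&0xf=0xb → %r11
  imm: (w>>0)&0x3fffff=0x35427c → #3490428
off 0x10: read 00 00 00 aa as little → 0xaa000000
  top 6b → 0x2a → push [R]
  rd: (w>>22)&0xf=0x8 → %r8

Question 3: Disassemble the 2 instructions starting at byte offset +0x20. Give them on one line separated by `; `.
jmp #-16; sbi %r4, #3260828

@+20  little-endian(f0 ff ff 93) = 0x93fffff0
  opcode bits[31:26]=0x24: jmp/J
  imm@[25:0]=0x3fffff0 (s26→-16) ⇒ #-16
@+24  little-endian(9c c1 31 fd) = 0xfd31c19c
  opcode bits[31:26]=0x3f: sbi/RI
  rd@[25:22]=0x4 ⇒ %r4
  imm@[21:0]=0x31c19c ⇒ #3260828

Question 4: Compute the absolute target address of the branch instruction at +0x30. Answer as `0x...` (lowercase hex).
[30] e0 ff ff 93 → 0x93ffffe0
  top 6b → 0x24 → jmp [J]
  imm: (w>>0)&0x3ffffff=0x3ffffe0 (s26→-32) → #-32
  target = base 0x16b0 + off 0x30 + 4 + imm -32 = 0x16c4

0x16c4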